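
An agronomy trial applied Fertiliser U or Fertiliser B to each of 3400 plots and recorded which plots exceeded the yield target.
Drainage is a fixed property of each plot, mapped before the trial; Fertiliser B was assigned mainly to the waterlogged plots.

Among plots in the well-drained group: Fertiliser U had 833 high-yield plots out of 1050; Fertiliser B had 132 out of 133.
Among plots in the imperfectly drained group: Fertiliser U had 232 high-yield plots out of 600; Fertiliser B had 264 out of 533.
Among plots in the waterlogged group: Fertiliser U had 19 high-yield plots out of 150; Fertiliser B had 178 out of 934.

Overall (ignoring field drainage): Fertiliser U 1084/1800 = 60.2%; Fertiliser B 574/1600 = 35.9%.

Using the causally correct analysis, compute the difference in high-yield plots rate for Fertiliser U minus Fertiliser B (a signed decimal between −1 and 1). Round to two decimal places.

-0.13

Field drainage is set before the fertiliser has any effect — it is not caused by the fertiliser — and it independently drives the outcome. That makes it a confounder, so the causal comparison is within field drainage levels.
Adjusting over the population distribution of field drainage: 0.348·(0.793−0.992) + 0.333·(0.387−0.495) + 0.319·(0.127−0.191) = -0.126.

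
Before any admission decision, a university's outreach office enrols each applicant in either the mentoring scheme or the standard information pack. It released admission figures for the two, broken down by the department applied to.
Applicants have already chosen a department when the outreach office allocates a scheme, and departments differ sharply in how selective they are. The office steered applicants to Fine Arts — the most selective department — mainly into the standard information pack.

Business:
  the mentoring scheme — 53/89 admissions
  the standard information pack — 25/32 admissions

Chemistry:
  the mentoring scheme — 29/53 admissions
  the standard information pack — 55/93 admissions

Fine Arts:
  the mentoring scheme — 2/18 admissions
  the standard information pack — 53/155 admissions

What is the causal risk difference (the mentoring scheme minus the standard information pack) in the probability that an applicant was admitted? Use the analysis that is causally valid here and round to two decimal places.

The imbalance in department arose from how applicants were allocated, not from anything the outreach scheme did; and department independently affects the outcome. The pooled gap is confounded — condition on department.
Adjusting over the population distribution of department: 0.275·(0.596−0.781) + 0.332·(0.547−0.591) + 0.393·(0.111−0.342) = -0.157.

-0.16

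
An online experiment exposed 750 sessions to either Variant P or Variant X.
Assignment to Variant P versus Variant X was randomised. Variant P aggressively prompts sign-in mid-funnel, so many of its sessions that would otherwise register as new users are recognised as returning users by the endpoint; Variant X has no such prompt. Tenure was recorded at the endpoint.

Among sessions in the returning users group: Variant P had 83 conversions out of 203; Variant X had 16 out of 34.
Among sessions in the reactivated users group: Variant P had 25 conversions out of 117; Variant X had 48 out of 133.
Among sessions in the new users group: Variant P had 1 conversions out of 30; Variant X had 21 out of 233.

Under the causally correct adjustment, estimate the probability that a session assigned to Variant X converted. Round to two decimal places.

User tenure here is a post-treatment variable shaped by the variant; conditioning on it would introduce bias rather than remove it. The overall comparison is the causal one.
So P(outcome | do(Variant X)) is just the pooled rate for Variant X: 85/400 = 0.212.

0.21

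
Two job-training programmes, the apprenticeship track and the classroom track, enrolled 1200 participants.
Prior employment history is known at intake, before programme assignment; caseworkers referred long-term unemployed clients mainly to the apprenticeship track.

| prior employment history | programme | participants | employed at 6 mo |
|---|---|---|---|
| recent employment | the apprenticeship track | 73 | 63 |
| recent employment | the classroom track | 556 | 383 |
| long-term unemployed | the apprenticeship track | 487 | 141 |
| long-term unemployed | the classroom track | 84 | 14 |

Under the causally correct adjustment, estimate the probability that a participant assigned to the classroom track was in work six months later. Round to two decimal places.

the apprenticeship track is higher inside every prior employment history stratum but the classroom track is higher in aggregate. Whether to stratify depends on how prior employment history relates to the programme.
Nothing the programme does changes prior employment history; the imbalance is an allocation artefact. With prior employment history also predicting the outcome, the pooled figure is confounded, and the within-stratum comparison is the causal one.
Standardising the classroom track to the population prior employment history mix: 0.524·383/556 + 0.476·14/84 = 0.440.

0.44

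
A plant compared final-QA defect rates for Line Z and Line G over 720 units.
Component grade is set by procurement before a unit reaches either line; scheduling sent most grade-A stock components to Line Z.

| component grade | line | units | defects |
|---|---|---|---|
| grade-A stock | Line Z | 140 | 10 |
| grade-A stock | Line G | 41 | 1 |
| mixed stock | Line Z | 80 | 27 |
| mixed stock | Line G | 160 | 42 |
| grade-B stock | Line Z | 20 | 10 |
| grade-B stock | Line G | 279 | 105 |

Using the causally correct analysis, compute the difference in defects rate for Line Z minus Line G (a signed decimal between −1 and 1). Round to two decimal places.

Component grade is set before the line has any effect — it is not caused by the line — and it independently drives the outcome. That makes it a confounder, so the causal comparison is within component grade levels.
Adjusting over the population distribution of component grade: 0.251·(0.071−0.024) + 0.333·(0.338−0.263) + 0.415·(0.500−0.376) = +0.088.

+0.09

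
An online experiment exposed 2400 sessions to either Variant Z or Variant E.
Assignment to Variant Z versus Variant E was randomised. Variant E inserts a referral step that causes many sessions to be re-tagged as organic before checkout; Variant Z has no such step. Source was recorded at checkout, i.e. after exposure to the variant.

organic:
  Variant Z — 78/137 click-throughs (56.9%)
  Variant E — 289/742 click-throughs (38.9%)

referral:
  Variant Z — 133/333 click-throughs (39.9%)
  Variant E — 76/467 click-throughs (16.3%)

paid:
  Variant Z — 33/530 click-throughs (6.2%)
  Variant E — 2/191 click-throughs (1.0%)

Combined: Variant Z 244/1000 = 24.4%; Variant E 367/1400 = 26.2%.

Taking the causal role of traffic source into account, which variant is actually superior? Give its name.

Within every traffic source level Variant Z has the higher rate, yet pooled Variant E does — Simpson's reversal.
Stratifying would compare variants among sessions the variants themselves sorted into traffic source groups — a form of selection on an intermediate. The unconditioned pooled rates give the total causal effect.
Pooled: Variant Z 24.4% vs Variant E 26.2%; Variant E is higher overall.

Variant E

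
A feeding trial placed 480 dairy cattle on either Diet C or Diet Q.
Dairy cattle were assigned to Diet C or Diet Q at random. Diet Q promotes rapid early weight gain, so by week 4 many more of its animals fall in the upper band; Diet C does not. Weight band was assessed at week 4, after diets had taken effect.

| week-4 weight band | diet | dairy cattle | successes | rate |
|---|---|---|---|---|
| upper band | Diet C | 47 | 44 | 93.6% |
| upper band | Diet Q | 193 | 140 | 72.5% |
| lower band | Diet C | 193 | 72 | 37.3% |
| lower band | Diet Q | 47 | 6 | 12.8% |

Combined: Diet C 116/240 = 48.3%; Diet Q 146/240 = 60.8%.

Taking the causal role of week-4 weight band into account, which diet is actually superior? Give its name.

Diet Q

The week-4 weight band-specific comparison favours Diet C throughout, but the pooled figures favour Diet Q. The question is whether to condition on week-4 weight band.
Week-4 weight band lies on the pathway diet → week-4 weight band → outcome, so adjusting for it blocks the indirect effect. For the total causal effect of diet, use the unadjusted pooled rates.
Pooled: Diet C 48.3% vs Diet Q 60.8%; Diet Q is higher overall.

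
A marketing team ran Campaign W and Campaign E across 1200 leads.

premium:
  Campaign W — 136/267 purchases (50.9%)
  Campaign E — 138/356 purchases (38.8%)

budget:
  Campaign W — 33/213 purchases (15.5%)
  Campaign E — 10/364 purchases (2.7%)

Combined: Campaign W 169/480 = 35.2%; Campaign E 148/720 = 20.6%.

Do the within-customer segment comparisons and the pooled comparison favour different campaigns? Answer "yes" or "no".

no

Within each customer segment level (premium 50.9% vs 38.8%; budget 15.5% vs 2.7%), Campaign W has the higher rate every time. Pooled: 35.2% vs 20.6% — Campaign W has the higher rate overall. They agree.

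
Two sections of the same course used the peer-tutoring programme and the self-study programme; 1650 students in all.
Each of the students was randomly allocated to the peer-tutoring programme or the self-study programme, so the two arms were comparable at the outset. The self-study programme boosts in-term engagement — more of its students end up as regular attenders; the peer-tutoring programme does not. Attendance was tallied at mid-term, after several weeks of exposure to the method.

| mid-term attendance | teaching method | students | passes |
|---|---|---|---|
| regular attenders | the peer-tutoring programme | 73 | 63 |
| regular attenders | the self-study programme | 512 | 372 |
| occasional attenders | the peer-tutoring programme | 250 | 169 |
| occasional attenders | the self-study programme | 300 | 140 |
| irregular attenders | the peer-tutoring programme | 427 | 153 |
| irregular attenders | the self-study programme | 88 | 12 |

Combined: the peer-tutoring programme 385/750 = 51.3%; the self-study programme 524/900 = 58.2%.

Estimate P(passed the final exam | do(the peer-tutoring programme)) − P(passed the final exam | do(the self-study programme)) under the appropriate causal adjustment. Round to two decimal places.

Within every mid-term attendance level the peer-tutoring programme has the higher rate, yet pooled the self-study programme does — Simpson's reversal.
Mid-term attendance is downstream of the teaching method. One should not condition on a consequence of treatment, so the overall rates are the right comparison.
The causal difference is the pooled difference: 0.513 − 0.582 = -0.069.

-0.07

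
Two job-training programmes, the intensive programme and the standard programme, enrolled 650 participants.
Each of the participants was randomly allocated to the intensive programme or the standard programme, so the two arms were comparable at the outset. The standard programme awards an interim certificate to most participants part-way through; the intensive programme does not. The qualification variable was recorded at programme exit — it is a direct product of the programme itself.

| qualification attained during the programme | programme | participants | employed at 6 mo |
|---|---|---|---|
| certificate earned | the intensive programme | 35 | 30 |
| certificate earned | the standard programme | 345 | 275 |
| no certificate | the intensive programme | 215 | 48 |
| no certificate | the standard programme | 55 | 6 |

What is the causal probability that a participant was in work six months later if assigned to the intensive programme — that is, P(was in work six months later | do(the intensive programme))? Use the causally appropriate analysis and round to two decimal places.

0.31

Qualification attained during the programme is recorded after the programme and is itself shifted by it — it sits on the causal path from programme to outcome. Conditioning on a mediator would strip out part of the effect we want; the pooled comparison gives the total causal effect.
So P(outcome | do(the intensive programme)) is just the pooled rate for the intensive programme: 78/250 = 0.312.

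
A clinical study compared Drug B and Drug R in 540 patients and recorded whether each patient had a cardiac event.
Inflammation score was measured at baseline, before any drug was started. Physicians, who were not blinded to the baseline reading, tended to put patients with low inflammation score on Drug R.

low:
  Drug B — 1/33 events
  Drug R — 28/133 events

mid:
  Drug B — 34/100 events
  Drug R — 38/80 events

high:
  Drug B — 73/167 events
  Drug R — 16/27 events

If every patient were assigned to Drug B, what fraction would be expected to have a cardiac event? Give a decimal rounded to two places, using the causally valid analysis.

The inflammation score-specific comparison favours Drug B throughout, but the pooled figures favour Drug R. The question is whether to condition on inflammation score.
Inflammation score differs across drugs for reasons unrelated to any effect of the drug itself, and it separately predicts the outcome — a classic confounder. We must compare within inflammation score levels.
Standardising Drug B to the population inflammation score mix: 0.307·1/33 + 0.333·34/100 + 0.359·73/167 = 0.280.

0.28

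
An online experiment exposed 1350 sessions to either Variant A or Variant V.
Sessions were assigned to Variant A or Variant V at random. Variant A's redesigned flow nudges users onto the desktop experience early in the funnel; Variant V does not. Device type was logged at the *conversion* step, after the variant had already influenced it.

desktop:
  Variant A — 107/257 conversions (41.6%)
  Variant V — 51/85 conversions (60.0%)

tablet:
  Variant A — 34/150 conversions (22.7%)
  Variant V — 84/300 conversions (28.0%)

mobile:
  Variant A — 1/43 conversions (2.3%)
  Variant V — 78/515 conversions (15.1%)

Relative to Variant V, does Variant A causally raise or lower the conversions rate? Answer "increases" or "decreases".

increases

Device type lies on the pathway variant → device type → outcome, so adjusting for it blocks the indirect effect. For the total causal effect of variant, use the unadjusted pooled rates.
Pooled: Variant A 31.6% vs Variant V 23.7%; Variant A is higher overall.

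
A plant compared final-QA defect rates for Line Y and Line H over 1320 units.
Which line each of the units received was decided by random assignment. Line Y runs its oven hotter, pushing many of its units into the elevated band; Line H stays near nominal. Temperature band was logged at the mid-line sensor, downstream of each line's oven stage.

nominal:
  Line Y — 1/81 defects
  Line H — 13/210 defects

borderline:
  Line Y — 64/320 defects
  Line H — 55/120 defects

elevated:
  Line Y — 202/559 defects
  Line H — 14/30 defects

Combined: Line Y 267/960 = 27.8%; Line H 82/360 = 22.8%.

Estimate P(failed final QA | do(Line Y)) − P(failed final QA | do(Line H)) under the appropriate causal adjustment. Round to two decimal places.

The in-process temperature band-specific comparison favours Line Y throughout, but the pooled figures favour Line H. The question is whether to condition on in-process temperature band.
Stratifying would compare lines among units the lines themselves sorted into in-process temperature band groups — a form of selection on an intermediate. The unconditioned pooled rates give the total causal effect.
The causal difference is the pooled difference: 0.278 − 0.228 = +0.050.

+0.05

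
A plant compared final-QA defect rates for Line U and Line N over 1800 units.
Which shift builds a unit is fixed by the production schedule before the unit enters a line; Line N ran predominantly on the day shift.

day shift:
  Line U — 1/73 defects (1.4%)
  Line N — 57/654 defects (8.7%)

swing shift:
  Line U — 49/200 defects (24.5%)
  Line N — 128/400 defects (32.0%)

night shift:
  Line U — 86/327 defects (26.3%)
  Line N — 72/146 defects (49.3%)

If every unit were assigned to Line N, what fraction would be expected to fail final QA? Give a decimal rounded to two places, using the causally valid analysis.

0.27

The shift-specific comparison favours Line U throughout, but the pooled figures favour Line N. The question is whether to condition on shift.
Here shift is a common cause — it drives both which line a case falls under and the outcome. The crude comparison mixes populations; the stratum-specific rates are the causally relevant ones.
Standardising Line N to the population shift mix: 0.404·57/654 + 0.333·128/400 + 0.263·72/146 = 0.271.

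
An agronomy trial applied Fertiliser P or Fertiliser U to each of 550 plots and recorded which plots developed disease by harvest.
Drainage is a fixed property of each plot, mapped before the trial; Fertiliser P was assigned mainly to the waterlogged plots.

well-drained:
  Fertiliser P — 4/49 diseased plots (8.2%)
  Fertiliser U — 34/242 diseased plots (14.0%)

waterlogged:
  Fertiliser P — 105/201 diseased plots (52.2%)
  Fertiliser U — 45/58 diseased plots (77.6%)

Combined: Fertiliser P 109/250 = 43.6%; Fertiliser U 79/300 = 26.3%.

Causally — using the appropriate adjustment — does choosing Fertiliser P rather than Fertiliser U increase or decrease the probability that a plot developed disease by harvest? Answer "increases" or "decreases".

Field drainage is set before the fertiliser has any effect — it is not caused by the fertiliser — and it independently drives the outcome. That makes it a confounder, so the causal comparison is within field drainage levels.
Within each level — well-drained: 8.2% vs 14.0%; waterlogged: 52.2% vs 77.6% — Fertiliser P is lower every time.

decreases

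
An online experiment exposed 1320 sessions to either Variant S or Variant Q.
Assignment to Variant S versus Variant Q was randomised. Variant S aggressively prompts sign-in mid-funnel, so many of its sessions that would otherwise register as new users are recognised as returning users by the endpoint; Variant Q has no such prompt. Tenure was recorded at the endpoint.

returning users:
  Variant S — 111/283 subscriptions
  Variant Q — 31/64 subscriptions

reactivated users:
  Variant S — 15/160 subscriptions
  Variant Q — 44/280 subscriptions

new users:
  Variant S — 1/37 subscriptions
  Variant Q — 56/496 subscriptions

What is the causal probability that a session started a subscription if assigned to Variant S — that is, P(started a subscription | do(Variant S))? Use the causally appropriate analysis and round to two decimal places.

Because the variant influences user tenure, user tenure is a post-treatment mediator, not a confounder. Stratifying on it would bias the estimate; the causal effect is the crude pooled difference.
So P(outcome | do(Variant S)) is just the pooled rate for Variant S: 127/480 = 0.265.

0.26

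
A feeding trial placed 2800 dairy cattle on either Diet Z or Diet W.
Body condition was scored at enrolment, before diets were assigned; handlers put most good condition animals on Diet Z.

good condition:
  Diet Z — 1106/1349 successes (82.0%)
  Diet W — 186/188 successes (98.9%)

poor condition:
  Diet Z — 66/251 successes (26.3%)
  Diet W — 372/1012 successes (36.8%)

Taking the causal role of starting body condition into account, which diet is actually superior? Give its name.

Diet W

Since starting body condition is a pre-existing factor (not a product of the diet) and it affects the outcome on its own, it is a confounder. The stratified rates, not the pooled rate, identify the causal effect.
Within each level — good condition: 82.0% vs 98.9%; poor condition: 26.3% vs 36.8% — Diet W is higher every time.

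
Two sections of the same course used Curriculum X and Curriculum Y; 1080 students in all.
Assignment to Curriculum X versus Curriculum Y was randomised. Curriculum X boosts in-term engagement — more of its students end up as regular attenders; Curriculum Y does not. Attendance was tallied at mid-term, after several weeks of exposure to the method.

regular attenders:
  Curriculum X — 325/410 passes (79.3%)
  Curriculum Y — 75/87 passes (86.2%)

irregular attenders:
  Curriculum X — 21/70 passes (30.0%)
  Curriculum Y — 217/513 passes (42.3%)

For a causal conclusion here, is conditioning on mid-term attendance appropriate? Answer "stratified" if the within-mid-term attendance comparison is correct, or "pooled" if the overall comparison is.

Curriculum Y is higher inside every mid-term attendance stratum but Curriculum X is higher in aggregate. Whether to stratify depends on how mid-term attendance relates to the teaching method.
Mid-term attendance is downstream of the teaching method. One should not condition on a consequence of treatment, so the overall rates are the right comparison.
Pooled: Curriculum X 72.1% vs Curriculum Y 48.7%; Curriculum X is higher overall.

pooled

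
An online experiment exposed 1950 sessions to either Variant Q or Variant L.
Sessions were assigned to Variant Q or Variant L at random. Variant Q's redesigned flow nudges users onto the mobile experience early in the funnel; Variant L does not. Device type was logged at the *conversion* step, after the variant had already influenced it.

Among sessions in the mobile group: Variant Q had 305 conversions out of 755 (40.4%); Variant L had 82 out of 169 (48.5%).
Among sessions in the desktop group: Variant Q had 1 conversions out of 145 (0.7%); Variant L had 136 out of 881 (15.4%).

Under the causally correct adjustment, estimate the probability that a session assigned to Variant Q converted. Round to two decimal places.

0.34

Device type lies on the pathway variant → device type → outcome, so adjusting for it blocks the indirect effect. For the total causal effect of variant, use the unadjusted pooled rates.
So P(outcome | do(Variant Q)) is just the pooled rate for Variant Q: 306/900 = 0.340.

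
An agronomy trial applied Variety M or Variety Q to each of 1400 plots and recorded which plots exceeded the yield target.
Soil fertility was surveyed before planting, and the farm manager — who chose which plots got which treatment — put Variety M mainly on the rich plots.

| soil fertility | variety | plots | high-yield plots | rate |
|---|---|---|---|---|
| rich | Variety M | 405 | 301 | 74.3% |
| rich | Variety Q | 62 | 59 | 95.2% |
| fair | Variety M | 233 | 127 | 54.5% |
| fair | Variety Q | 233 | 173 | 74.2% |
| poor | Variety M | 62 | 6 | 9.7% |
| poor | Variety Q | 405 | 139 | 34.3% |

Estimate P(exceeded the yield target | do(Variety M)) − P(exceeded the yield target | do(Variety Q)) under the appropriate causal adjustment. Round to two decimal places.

-0.22

Soil fertility differs across varietys for reasons unrelated to any effect of the variety itself, and it separately predicts the outcome — a classic confounder. We must compare within soil fertility levels.
Adjusting over the population distribution of soil fertility: 0.334·(0.743−0.952) + 0.333·(0.545−0.742) + 0.334·(0.097−0.343) = -0.217.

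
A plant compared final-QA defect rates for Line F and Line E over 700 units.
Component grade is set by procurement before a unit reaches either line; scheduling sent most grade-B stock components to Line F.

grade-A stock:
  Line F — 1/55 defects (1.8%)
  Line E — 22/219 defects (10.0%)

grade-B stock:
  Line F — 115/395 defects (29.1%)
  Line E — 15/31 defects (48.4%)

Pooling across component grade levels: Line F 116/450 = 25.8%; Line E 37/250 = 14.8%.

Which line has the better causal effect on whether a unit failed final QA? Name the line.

Component grade satisfies the back-door criterion: it is not a descendant of the line, and it blocks the spurious path from line to outcome. Adjusting for it (i.e., using the within-component grade rates) gives the causal effect.
Within each level — grade-A stock: 1.8% vs 10.0%; grade-B stock: 29.1% vs 48.4% — Line F is lower every time.

Line F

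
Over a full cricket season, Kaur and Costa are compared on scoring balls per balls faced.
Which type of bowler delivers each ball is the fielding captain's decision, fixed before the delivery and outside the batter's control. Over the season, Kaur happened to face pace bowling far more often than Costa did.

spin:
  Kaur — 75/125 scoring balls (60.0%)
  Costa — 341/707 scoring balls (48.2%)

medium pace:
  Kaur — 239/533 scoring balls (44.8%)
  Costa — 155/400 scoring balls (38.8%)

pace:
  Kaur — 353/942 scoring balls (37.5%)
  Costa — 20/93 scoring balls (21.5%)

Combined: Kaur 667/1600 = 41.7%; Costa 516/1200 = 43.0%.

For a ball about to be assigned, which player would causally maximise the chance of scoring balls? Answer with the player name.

Kaur

The bowling type-specific comparison favours Kaur throughout, but the pooled figures favour Costa. The question is whether to condition on bowling type.
Bowling type is set before the player has any effect — it is not caused by the player — and it independently drives the outcome. That makes it a confounder, so the causal comparison is within bowling type levels.
Within each level — spin: 60.0% vs 48.2%; medium pace: 44.8% vs 38.8%; pace: 37.5% vs 21.5% — Kaur is higher every time.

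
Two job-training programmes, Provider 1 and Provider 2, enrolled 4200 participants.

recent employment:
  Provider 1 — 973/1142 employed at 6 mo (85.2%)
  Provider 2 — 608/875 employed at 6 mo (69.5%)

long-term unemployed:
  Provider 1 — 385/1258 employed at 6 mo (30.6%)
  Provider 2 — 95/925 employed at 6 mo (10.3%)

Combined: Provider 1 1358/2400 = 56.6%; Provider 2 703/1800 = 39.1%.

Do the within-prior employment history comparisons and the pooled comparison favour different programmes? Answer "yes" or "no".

Within each prior employment history level (recent employment 85.2% vs 69.5%; long-term unemployed 30.6% vs 10.3%), Provider 1 has the higher rate every time. Pooled: 56.6% vs 39.1% — Provider 1 has the higher rate overall. They agree.

no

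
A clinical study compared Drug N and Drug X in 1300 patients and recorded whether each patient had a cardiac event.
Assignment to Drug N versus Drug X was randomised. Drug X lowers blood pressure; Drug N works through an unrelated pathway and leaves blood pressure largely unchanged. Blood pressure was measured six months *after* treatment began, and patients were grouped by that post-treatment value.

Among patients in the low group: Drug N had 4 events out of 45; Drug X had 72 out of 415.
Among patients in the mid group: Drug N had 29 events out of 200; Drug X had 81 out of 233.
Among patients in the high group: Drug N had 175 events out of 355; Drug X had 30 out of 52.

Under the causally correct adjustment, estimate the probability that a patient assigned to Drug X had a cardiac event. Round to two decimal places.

The stratified and pooled comparisons disagree (Drug N wins within each blood pressure; Drug X wins overall), so the answer turns on the causal role of blood pressure.
Because the drug influences blood pressure, blood pressure is a post-treatment mediator, not a confounder. Stratifying on it would bias the estimate; the causal effect is the crude pooled difference.
So P(outcome | do(Drug X)) is just the pooled rate for Drug X: 183/700 = 0.261.

0.26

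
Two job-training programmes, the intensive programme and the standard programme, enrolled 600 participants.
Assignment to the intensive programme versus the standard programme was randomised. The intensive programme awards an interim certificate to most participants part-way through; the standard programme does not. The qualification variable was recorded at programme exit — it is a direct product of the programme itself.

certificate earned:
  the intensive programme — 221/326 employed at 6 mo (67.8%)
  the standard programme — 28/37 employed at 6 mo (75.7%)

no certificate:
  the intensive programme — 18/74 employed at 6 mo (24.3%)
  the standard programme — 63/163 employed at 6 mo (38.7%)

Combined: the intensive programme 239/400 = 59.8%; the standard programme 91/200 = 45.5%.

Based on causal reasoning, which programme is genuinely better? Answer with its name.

Qualification attained during the programme here is a post-treatment variable shaped by the programme; conditioning on it would introduce bias rather than remove it. The overall comparison is the causal one.
Pooled: the intensive programme 59.8% vs the standard programme 45.5%; the intensive programme is higher overall.

the intensive programme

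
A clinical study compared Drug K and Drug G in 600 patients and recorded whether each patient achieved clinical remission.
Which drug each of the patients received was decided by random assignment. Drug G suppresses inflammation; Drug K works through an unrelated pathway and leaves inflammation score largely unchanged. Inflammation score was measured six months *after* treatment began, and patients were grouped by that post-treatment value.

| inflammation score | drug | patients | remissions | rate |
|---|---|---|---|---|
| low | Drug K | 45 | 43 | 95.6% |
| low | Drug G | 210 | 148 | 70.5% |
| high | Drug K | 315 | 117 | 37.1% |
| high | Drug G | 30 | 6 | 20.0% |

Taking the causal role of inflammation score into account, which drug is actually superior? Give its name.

Drug G

Within every inflammation score level Drug K has the higher rate, yet pooled Drug G does — Simpson's reversal.
Inflammation score here is a post-treatment variable shaped by the drug; conditioning on it would introduce bias rather than remove it. The overall comparison is the causal one.
Pooled: Drug K 44.4% vs Drug G 64.2%; Drug G is higher overall.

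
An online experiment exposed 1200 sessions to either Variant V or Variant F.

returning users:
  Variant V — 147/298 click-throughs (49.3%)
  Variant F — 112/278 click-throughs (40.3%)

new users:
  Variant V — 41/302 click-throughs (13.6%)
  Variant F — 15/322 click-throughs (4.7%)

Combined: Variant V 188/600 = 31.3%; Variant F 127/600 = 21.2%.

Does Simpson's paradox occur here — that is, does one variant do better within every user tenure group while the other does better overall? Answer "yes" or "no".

Within each user tenure level (returning users 49.3% vs 40.3%; new users 13.6% vs 4.7%), Variant V has the higher rate every time. Pooled: 31.3% vs 21.2% — Variant V has the higher rate overall. They agree.

no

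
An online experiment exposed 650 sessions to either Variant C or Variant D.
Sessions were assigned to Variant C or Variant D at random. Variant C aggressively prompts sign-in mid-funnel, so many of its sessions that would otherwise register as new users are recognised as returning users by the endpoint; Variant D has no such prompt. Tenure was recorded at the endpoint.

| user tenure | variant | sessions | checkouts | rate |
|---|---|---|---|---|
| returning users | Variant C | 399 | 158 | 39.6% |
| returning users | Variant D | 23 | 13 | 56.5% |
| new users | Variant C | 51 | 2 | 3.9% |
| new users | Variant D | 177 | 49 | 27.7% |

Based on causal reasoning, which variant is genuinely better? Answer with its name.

The stratified and pooled comparisons disagree (Variant D wins within each user tenure; Variant C wins overall), so the answer turns on the causal role of user tenure.
User tenure is recorded after the variant and is itself shifted by it — it sits on the causal path from variant to outcome. Conditioning on a mediator would strip out part of the effect we want; the pooled comparison gives the total causal effect.
Pooled: Variant C 35.6% vs Variant D 31.0%; Variant C is higher overall.

Variant C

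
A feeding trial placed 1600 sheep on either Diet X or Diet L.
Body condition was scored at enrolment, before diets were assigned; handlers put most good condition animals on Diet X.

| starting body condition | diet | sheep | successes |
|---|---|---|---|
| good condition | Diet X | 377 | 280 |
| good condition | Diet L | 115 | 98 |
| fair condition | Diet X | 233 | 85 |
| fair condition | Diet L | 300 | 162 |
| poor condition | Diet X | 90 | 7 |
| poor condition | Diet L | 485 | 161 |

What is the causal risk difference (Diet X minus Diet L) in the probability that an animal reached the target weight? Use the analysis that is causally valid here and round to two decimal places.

-0.18

Within every starting body condition level Diet L has the higher rate, yet pooled Diet X does — Simpson's reversal.
Here starting body condition is a common cause — it drives both which diet a case falls under and the outcome. The crude comparison mixes populations; the stratum-specific rates are the causally relevant ones.
Adjusting over the population distribution of starting body condition: 0.307·(0.743−0.852) + 0.333·(0.365−0.540) + 0.359·(0.078−0.332) = -0.183.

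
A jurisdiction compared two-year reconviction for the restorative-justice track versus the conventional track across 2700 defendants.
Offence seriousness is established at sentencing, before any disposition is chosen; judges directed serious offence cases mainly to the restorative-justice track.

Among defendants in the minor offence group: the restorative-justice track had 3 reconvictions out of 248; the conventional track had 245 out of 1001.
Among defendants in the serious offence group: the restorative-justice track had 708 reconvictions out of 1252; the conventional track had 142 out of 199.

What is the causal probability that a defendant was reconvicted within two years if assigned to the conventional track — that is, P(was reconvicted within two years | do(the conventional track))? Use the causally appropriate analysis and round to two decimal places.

The offence seriousness-specific comparison favours the restorative-justice track throughout, but the pooled figures favour the conventional track. The question is whether to condition on offence seriousness.
Nothing the disposition does changes offence seriousness; the imbalance is an allocation artefact. With offence seriousness also predicting the outcome, the pooled figure is confounded, and the within-stratum comparison is the causal one.
Standardising the conventional track to the population offence seriousness mix: 0.463·245/1001 + 0.537·142/199 = 0.497.

0.50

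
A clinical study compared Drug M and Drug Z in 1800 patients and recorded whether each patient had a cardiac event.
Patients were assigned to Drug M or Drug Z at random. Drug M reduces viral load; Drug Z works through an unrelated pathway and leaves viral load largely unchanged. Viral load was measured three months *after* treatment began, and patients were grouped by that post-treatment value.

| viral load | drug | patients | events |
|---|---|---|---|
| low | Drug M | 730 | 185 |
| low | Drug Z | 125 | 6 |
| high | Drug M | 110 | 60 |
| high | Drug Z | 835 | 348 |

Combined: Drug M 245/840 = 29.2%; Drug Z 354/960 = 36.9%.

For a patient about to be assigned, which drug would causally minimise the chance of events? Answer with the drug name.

Drug M

Stratifying would compare drugs among patients the drugs themselves sorted into viral load groups — a form of selection on an intermediate. The unconditioned pooled rates give the total causal effect.
Pooled: Drug M 29.2% vs Drug Z 36.9%; Drug M is lower overall.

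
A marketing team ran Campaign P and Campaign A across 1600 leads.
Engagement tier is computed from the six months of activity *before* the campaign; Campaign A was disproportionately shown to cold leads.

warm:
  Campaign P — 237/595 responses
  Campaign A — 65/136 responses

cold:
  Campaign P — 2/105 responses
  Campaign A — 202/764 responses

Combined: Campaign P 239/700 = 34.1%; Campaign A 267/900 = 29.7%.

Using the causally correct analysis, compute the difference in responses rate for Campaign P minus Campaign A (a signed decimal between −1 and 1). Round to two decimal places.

The stratified and pooled comparisons disagree (Campaign A wins within each engagement tier; Campaign P wins overall), so the answer turns on the causal role of engagement tier.
The imbalance in engagement tier arose from how leads were allocated, not from anything the campaign did; and engagement tier independently affects the outcome. The pooled gap is confounded — condition on engagement tier.
Adjusting over the population distribution of engagement tier: 0.457·(0.398−0.478) + 0.543·(0.019−0.264) = -0.170.

-0.17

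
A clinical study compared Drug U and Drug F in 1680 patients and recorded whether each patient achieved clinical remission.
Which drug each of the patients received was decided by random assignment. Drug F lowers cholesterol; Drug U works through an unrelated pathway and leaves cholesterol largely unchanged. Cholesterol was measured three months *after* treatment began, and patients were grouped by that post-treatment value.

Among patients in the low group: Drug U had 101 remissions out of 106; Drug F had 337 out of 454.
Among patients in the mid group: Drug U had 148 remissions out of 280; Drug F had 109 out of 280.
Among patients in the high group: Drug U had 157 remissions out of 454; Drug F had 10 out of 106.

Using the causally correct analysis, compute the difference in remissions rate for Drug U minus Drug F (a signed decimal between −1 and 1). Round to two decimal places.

-0.06

The distribution of cholesterol is itself part of what the drug does — it is an intermediate outcome. Holding it fixed would remove that part of the effect; the total effect is the pooled difference.
The causal difference is the pooled difference: 0.483 − 0.543 = -0.060.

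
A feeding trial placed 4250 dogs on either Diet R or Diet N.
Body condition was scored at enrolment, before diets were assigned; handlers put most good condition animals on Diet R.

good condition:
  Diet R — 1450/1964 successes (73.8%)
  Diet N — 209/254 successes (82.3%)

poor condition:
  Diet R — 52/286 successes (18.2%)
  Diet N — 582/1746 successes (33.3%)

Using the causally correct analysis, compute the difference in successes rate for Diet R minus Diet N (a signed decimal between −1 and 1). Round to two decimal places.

Within every starting body condition level Diet N has the higher rate, yet pooled Diet R does — Simpson's reversal.
Starting body condition differs across diets for reasons unrelated to any effect of the diet itself, and it separately predicts the outcome — a classic confounder. We must compare within starting body condition levels.
Adjusting over the population distribution of starting body condition: 0.522·(0.738−0.823) + 0.478·(0.182−0.333) = -0.117.

-0.12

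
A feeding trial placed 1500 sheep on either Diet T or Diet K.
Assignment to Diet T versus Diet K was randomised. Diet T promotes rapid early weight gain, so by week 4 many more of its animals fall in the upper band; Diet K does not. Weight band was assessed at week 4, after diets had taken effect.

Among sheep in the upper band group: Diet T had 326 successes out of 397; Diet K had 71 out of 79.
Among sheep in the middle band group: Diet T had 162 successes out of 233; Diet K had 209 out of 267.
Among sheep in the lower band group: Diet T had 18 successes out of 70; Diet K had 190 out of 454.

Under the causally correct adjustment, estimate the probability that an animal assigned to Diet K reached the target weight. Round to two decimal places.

0.59

Week-4 weight band is downstream of the diet. One should not condition on a consequence of treatment, so the overall rates are the right comparison.
So P(outcome | do(Diet K)) is just the pooled rate for Diet K: 470/800 = 0.588.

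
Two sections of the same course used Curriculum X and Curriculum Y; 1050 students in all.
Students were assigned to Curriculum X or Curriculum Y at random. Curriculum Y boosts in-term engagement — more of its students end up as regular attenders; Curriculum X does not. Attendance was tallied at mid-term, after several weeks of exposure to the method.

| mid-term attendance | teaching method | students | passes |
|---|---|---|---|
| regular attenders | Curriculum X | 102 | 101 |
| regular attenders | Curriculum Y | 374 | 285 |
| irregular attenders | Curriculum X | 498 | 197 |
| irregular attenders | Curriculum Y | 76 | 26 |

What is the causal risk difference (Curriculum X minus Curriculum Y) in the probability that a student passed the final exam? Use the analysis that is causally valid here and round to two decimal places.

Curriculum X is higher inside every mid-term attendance stratum but Curriculum Y is higher in aggregate. Whether to stratify depends on how mid-term attendance relates to the teaching method.
Mid-term attendance lies on the pathway teaching method → mid-term attendance → outcome, so adjusting for it blocks the indirect effect. For the total causal effect of teaching method, use the unadjusted pooled rates.
The causal difference is the pooled difference: 0.497 − 0.691 = -0.194.

-0.19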